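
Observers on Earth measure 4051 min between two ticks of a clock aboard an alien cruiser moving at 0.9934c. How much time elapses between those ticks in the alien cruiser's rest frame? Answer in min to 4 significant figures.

τ₀ ≈ 464.7 min

γ = 1/√(1 − 0.9934²) = 8.71828
Proper time: τ₀ = Δt/γ = 4051/8.71828 = 464.7 min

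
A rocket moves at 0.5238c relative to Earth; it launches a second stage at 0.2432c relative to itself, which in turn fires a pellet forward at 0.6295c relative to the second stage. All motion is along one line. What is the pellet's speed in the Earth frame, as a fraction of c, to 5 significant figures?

u ≈ 0.91708c

Compose boost 2: (0.2432 + 0.5238)/(1 + 0.2432×0.5238) = 0.76700/1.127388 = 0.6803336
Compose boost 3: (0.6295 + 0.6803336)/(1 + 0.6295×0.6803336) = 1.309834/1.428270 = 0.91708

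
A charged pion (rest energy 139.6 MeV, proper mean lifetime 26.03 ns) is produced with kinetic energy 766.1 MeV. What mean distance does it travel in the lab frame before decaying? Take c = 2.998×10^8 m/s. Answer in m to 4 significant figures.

d ≈ 50.02 m

γ = 1 + K/(m₀c²) = 1 + 766.1/139.6 = 6.48782
β = √(1 − 1/γ²) = 0.988050
Dilated lifetime: γτ₀ = 6.48782 × 26.03 ns = 168.878 ns
d = βc·γτ₀ = 0.988050 × (2.998×10^8 m/s) × 1.68878×10^-7 s = 50.02 m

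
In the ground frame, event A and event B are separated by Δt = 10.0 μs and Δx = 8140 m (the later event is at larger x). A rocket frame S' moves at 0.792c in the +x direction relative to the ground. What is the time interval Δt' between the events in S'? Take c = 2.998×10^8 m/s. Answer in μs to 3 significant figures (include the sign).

γ = 1/√(1 − 0.792²) = 1.6379
Δt' = γ(Δt − vΔx/c²) = 1.6379 × (10.0 μs − 0.792×8140 m / (2.998×10^8 m/s))
= 1.6379 × (-11.504 μs) = -18.8 μs

Δt' ≈ -18.8 μs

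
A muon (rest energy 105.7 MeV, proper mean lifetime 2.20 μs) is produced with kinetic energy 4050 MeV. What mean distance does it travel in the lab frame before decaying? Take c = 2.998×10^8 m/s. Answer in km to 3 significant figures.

γ = 1 + K/(m₀c²) = 1 + 4050/105.7 = 39.316
β = √(1 − 1/γ²) = 0.99968
Dilated lifetime: γτ₀ = 39.316 × 2.20 μs = 86.495 μs
d = βc·γτ₀ = 0.99968 × (2.998×10^8 m/s) × 8.6495×10^-5 s = 25.9 km

d ≈ 25.9 km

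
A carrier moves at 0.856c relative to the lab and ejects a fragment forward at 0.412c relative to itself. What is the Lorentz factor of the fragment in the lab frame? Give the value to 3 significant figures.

γ ≈ 2.87

u_lab = (0.412 + 0.856)/(1 + 0.412×0.856) = 1.268/1.35267 = 0.937404
γ = 1/√(1 − 0.937404²) = 2.87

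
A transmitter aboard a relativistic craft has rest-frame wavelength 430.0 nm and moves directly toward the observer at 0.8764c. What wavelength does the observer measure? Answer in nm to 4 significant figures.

λ_obs ≈ 110.4 nm

Relativistic Doppler: λ_obs = λ_src √((1−β)/(1+β))
= 430.0 × √(0.123600/1.87640) = 430.0 × 0.256653 = 110.4 nm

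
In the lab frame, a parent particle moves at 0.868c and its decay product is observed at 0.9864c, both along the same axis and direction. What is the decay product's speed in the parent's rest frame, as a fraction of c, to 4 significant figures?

u' ≈ 0.8233c

Inverse velocity addition: u' = (u − v)/(1 − uv/c²)
= (0.9864 − 0.868)/(1 − 0.9864×0.868) = 0.1184/0.143805 = 0.8233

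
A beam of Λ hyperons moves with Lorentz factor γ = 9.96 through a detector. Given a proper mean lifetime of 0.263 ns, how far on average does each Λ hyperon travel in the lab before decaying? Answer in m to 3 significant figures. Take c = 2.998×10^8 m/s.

d ≈ 0.781 m

β = √(1 − 1/γ²) = √(1 − 1/9.96²) = 0.99495
Dilated lifetime: Δt = γτ₀ = 9.96 × 0.263 ns = 2.6195 ns
d = vΔt = 0.99495c × 2.6195 ns = 2.9829×10^8 m/s × 2.6195×10^-9 s = 0.781 m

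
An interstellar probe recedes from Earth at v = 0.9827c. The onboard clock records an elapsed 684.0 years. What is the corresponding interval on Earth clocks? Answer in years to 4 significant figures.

Δt ≈ 3693 years

γ = 1/√(1 − 0.9827²) = 5.39944
Time dilation: Δt = γτ₀ = 5.39944 × 684.0 years = 3693 years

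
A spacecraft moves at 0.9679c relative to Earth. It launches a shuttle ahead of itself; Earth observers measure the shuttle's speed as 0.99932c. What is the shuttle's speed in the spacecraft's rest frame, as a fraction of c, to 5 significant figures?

Inverse velocity addition: u' = (u − v)/(1 − uv/c²)
= (0.99932 − 0.9679)/(1 − 0.99932×0.9679) = 0.031420/0.03275817 = 0.95915

u' ≈ 0.95915c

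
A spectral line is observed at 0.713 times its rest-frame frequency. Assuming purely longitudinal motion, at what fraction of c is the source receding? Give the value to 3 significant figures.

f_obs/f_src = √((1−β)/(1+β)) = 0.713  ⇒  (1−β)/(1+β) = 0.50837
β = |1 − D²|/(1 + D²) = |1 − 0.50837|/(1 + 0.50837) = 0.326

β ≈ 0.326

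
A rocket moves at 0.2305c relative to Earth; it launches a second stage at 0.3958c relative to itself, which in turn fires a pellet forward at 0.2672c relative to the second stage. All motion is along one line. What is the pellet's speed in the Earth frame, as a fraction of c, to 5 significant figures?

u ≈ 0.72930c

Compose boost 2: (0.3958 + 0.2305)/(1 + 0.3958×0.2305) = 0.62630/1.091232 = 0.5739385
Compose boost 3: (0.2672 + 0.5739385)/(1 + 0.2672×0.5739385) = 0.8411385/1.153356 = 0.72930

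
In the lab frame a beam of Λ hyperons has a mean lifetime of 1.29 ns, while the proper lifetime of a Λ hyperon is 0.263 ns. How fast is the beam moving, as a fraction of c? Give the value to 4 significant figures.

β ≈ 0.9790

γ = Δt/τ₀ = 1.29/0.263 = 4.90494
β = √(1 − 1/γ²) = √(1 − 1/4.90494²) = 0.9790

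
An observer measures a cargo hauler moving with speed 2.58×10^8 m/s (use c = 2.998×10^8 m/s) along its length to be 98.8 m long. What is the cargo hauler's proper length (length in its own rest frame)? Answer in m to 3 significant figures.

β = v/c = 2.58×10^8 / 2.998×10^8 = 0.86057
γ = 1/√(1 − 0.86057²) = 1.9634
L₀ = γL = 1.9634 × 98.8 = 194 m

L₀ ≈ 194 m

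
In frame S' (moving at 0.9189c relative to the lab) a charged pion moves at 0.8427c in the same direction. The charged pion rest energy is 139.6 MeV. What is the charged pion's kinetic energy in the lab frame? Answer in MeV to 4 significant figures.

u_lab = (0.8427 + 0.9189)/(1 + 0.8427×0.9189) = 0.9928103
γ = 1/√(1 − 0.9928103²) = 8.35435
K = (γ − 1)m₀c² = (8.35435 − 1) × 139.6 = 7.35435 × 139.6 = 1027 MeV

K ≈ 1027 MeV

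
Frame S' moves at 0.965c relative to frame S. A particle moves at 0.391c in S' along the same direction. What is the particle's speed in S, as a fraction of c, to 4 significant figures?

Relativistic velocity addition: u = (u' + v)/(1 + u'v/c²)
= (0.391 + 0.965)/(1 + 0.391×0.965) = 1.356/1.37732 = 0.9845

u ≈ 0.9845c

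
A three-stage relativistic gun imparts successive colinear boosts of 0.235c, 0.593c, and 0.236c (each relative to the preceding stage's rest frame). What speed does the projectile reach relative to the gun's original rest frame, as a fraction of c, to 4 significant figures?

Compose boost 2: (0.593 + 0.235)/(1 + 0.593×0.235) = 0.8280/1.13935 = 0.726727
Compose boost 3: (0.236 + 0.726727)/(1 + 0.236×0.726727) = 0.962727/1.17151 = 0.8218

u ≈ 0.8218c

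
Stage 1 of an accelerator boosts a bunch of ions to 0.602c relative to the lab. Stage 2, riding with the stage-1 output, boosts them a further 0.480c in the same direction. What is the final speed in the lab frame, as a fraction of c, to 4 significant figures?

u ≈ 0.8394c

Compose boost 2: (0.480 + 0.602)/(1 + 0.480×0.602) = 1.082/1.28896 = 0.8394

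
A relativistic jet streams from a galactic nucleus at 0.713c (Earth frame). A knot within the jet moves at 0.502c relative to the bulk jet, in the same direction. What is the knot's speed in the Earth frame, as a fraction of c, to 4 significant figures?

Relativistic velocity addition: u = (u' + v)/(1 + u'v/c²)
= (0.502 + 0.713)/(1 + 0.502×0.713) = 1.215/1.35793 = 0.8947

u ≈ 0.8947c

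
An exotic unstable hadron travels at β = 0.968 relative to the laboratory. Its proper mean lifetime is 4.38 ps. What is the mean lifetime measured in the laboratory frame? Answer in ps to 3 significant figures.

Δt ≈ 17.5 ps

γ = 1/√(1 − 0.968²) = 3.9849
Time dilation: Δt = γτ₀ = 3.9849 × 4.38 ps = 17.5 ps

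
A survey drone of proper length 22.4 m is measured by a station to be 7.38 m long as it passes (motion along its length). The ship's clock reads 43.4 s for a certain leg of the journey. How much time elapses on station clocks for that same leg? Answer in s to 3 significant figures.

Δt ≈ 132 s

Length contraction ⇒ γ = L₀/L = 22.4/7.38 = 3.0352
Time dilation: Δt = γτ₀ = 3.0352 × 43.4 s = 132 s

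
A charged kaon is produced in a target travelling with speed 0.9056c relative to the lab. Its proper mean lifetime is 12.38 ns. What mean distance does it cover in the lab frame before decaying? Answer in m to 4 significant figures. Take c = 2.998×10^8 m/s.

d ≈ 7.925 m

γ = 1/√(1 − 0.9056²) = 2.35775
Dilated lifetime: Δt = γτ₀ = 2.35775 × 12.38 ns = 29.1890 ns
d = vΔt = 0.9056c × 29.1890 ns = 2.71499×10^8 m/s × 2.91890×10^-8 s = 7.925 m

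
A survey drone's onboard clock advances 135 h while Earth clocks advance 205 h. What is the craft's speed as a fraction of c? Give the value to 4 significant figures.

γ = Δt/τ₀ = 205/135 = 1.51852
β = √(1 − 1/γ²) = √(1 − 1/1.51852²) = 0.7525

β ≈ 0.7525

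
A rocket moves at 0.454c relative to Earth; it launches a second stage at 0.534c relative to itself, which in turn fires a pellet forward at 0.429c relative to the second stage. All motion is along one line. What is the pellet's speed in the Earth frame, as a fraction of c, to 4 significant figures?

Compose boost 2: (0.534 + 0.454)/(1 + 0.534×0.454) = 0.9880/1.24244 = 0.795212
Compose boost 3: (0.429 + 0.795212)/(1 + 0.429×0.795212) = 1.22421/1.34115 = 0.9128

u ≈ 0.9128c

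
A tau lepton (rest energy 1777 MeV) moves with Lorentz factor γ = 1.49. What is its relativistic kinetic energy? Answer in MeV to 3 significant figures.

K ≈ 871 MeV

γ = 1.49 (given)
K = (γ − 1)m₀c² = (1.49 − 1) × 1777 MeV = 0.49000 × 1777 MeV = 871 MeV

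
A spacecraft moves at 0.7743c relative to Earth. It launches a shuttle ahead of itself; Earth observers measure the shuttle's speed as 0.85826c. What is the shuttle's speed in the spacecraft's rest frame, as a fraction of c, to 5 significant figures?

Inverse velocity addition: u' = (u − v)/(1 − uv/c²)
= (0.85826 − 0.7743)/(1 − 0.85826×0.7743) = 0.083960/0.3354493 = 0.25029

u' ≈ 0.25029c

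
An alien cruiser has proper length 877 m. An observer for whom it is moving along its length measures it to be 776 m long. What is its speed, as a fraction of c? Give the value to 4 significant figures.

γ = L₀/L = 877/776 = 1.13015
β = √(1 − 1/γ²) = 0.4659

β ≈ 0.4659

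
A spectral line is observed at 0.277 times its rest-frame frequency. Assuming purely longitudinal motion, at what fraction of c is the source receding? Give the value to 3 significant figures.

f_obs/f_src = √((1−β)/(1+β)) = 0.277  ⇒  (1−β)/(1+β) = 0.076729
β = |1 − D²|/(1 + D²) = |1 − 0.076729|/(1 + 0.076729) = 0.857

β ≈ 0.857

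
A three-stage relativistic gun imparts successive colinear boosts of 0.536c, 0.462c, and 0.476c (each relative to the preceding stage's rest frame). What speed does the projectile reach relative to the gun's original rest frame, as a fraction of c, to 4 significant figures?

u ≈ 0.9241c

Compose boost 2: (0.462 + 0.536)/(1 + 0.462×0.536) = 0.9980/1.24763 = 0.799915
Compose boost 3: (0.476 + 0.799915)/(1 + 0.476×0.799915) = 1.27592/1.38076 = 0.9241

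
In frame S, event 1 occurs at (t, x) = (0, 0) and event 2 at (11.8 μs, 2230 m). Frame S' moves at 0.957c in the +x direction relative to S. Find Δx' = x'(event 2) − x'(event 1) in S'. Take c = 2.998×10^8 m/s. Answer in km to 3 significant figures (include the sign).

γ = 1/√(1 − 0.957²) = 3.4472
Δx' = γ(Δx − vΔt) = 3.4472 × (2230 m − 0.957×(2.998×10^8 m/s)×11.8×10^-6 s)
= 3.4472 × (-1155.5 m) = -3.98 km

Δx' ≈ -3.98 km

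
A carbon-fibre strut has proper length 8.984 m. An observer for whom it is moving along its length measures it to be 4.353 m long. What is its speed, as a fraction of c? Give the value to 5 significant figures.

β ≈ 0.87478

γ = L₀/L = 8.984/4.353 = 2.063864
β = √(1 − 1/γ²) = 0.87478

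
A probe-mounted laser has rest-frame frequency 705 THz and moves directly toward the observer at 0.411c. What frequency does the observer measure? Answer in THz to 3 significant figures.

Relativistic Doppler: f_obs = f_src √((1+β)/(1−β))
= 705 × √(1.4110/0.58900) = 705 × 1.5478 = 1090 THz

f_obs ≈ 1090 THz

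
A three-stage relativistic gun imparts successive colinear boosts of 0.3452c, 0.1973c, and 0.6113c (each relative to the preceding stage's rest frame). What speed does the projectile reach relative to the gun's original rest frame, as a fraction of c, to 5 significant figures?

Compose boost 2: (0.1973 + 0.3452)/(1 + 0.1973×0.3452) = 0.54250/1.068108 = 0.5079075
Compose boost 3: (0.6113 + 0.5079075)/(1 + 0.6113×0.5079075) = 1.119207/1.310484 = 0.85404

u ≈ 0.85404c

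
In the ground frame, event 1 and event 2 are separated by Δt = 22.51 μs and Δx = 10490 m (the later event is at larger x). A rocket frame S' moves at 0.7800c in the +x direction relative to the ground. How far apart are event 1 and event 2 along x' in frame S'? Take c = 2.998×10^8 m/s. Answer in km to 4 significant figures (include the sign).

Δx' ≈ 8.351 km

γ = 1/√(1 − 0.7800²) = 1.59801
Δx' = γ(Δx − vΔt) = 1.59801 × (10490 m − 0.7800×(2.998×10^8 m/s)×22.51×10^-6 s)
= 1.59801 × (5226.17 m) = 8.351 km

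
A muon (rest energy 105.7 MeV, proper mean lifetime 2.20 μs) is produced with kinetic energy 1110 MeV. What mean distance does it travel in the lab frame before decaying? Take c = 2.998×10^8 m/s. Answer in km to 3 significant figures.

γ = 1 + K/(m₀c²) = 1 + 1110/105.7 = 11.501
β = √(1 − 1/γ²) = 0.99621
Dilated lifetime: γτ₀ = 11.501 × 2.20 μs = 25.303 μs
d = βc·γτ₀ = 0.99621 × (2.998×10^8 m/s) × 2.5303×10^-5 s = 7.56 km

d ≈ 7.56 km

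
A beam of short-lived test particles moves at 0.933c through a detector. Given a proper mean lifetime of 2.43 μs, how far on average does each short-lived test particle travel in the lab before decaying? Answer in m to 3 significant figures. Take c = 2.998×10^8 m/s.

γ = 1/√(1 − 0.933²) = 2.7787
Dilated lifetime: Δt = γτ₀ = 2.7787 × 2.43 μs = 6.7523 μs
d = vΔt = 0.933c × 6.7523 μs = 2.7971×10^8 m/s × 6.7523×10^-6 s = 1890 m

d ≈ 1890 m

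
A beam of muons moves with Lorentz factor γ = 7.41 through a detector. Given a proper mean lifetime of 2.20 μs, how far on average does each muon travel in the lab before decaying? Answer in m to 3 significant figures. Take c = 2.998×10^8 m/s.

β = √(1 − 1/γ²) = √(1 − 1/7.41²) = 0.99085
Dilated lifetime: Δt = γτ₀ = 7.41 × 2.20 μs = 16.302 μs
d = vΔt = 0.99085c × 16.302 μs = 2.9706×10^8 m/s × 1.6302×10^-5 s = 4840 m

d ≈ 4840 m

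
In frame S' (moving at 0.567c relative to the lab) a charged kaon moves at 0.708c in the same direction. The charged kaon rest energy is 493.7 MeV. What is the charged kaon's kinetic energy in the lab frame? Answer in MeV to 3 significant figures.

u_lab = (0.708 + 0.567)/(1 + 0.708×0.567) = 0.909781
γ = 1/√(1 − 0.909781²) = 2.4091
K = (γ − 1)m₀c² = (2.4091 − 1) × 493.7 = 1.4091 × 493.7 = 696 MeV

K ≈ 696 MeV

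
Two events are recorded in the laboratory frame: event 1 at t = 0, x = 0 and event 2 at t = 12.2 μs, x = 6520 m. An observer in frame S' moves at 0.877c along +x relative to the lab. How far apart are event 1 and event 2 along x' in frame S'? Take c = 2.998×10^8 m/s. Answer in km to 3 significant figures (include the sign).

Δx' ≈ 6.89 km

γ = 1/√(1 − 0.877²) = 2.0812
Δx' = γ(Δx − vΔt) = 2.0812 × (6520 m − 0.877×(2.998×10^8 m/s)×12.2×10^-6 s)
= 2.0812 × (3312.3 m) = 6.89 km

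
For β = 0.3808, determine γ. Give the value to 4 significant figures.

γ ≈ 1.081

γ = 1/√(1 − β²) = 1/√(1 − 0.3808²) = 1/√(0.854991) = 1.081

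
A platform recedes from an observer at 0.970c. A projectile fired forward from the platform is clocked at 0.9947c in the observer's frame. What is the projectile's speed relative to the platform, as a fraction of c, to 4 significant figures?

Inverse velocity addition: u' = (u − v)/(1 − uv/c²)
= (0.9947 − 0.970)/(1 − 0.9947×0.970) = 0.02470/0.0351410 = 0.7029

u' ≈ 0.7029c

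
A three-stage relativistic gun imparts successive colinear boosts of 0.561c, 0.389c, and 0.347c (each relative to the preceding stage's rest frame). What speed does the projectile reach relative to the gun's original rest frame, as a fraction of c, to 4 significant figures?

u ≈ 0.8868c

Compose boost 2: (0.389 + 0.561)/(1 + 0.389×0.561) = 0.9500/1.21823 = 0.779821
Compose boost 3: (0.347 + 0.779821)/(1 + 0.347×0.779821) = 1.12682/1.27060 = 0.8868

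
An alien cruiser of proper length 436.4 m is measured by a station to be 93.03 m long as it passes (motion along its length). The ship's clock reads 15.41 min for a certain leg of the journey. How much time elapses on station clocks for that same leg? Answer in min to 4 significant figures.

Length contraction ⇒ γ = L₀/L = 436.4/93.03 = 4.69096
Time dilation: Δt = γτ₀ = 4.69096 × 15.41 min = 72.29 min

Δt ≈ 72.29 min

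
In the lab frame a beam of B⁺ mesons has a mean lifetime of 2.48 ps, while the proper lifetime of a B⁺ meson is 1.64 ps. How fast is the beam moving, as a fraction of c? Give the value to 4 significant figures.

γ = Δt/τ₀ = 2.48/1.64 = 1.51220
β = √(1 − 1/γ²) = √(1 − 1/1.51220²) = 0.7501

β ≈ 0.7501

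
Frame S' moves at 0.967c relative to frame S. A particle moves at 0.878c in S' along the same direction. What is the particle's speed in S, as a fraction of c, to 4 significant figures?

u ≈ 0.9978c

Relativistic velocity addition: u = (u' + v)/(1 + u'v/c²)
= (0.878 + 0.967)/(1 + 0.878×0.967) = 1.845/1.84903 = 0.9978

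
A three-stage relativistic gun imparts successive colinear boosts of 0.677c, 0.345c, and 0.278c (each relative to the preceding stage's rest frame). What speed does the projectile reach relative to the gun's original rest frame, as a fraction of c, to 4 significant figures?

Compose boost 2: (0.345 + 0.677)/(1 + 0.345×0.677) = 1.022/1.23357 = 0.828493
Compose boost 3: (0.278 + 0.828493)/(1 + 0.278×0.828493) = 1.10649/1.23032 = 0.8994

u ≈ 0.8994c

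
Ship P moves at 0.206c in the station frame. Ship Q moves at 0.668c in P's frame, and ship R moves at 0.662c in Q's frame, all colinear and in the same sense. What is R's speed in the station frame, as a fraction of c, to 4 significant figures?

u ≈ 0.9481c

Compose boost 2: (0.668 + 0.206)/(1 + 0.668×0.206) = 0.8740/1.13761 = 0.768279
Compose boost 3: (0.662 + 0.768279)/(1 + 0.662×0.768279) = 1.43028/1.50860 = 0.9481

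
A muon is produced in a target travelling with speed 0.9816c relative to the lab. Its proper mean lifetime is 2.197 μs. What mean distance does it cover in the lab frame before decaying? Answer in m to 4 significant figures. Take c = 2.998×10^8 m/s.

d ≈ 3386 m

γ = 1/√(1 − 0.9816²) = 5.23701
Dilated lifetime: Δt = γτ₀ = 5.23701 × 2.197 μs = 11.5057 μs
d = vΔt = 0.9816c × 11.5057 μs = 2.94284×10^8 m/s × 1.15057×10^-5 s = 3386 m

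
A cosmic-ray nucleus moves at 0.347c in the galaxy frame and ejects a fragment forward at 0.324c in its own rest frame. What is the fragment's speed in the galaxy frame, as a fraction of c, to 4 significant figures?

u ≈ 0.6032c

Compose boost 2: (0.324 + 0.347)/(1 + 0.324×0.347) = 0.6710/1.11243 = 0.6032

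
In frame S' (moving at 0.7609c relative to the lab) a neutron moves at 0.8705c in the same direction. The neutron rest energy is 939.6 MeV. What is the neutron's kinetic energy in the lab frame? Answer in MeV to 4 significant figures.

u_lab = (0.8705 + 0.7609)/(1 + 0.8705×0.7609) = 0.9813738
γ = 1/√(1 − 0.9813738²) = 5.20541
K = (γ − 1)m₀c² = (5.20541 − 1) × 939.6 = 4.20541 × 939.6 = 3951 MeV

K ≈ 3951 MeV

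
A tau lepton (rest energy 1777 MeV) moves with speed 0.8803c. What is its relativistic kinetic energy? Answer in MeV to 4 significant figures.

γ = 1/√(1 − 0.8803²) = 2.10785
K = (γ − 1)m₀c² = (2.10785 − 1) × 1777 MeV = 1.10785 × 1777 MeV = 1969 MeV

K ≈ 1969 MeV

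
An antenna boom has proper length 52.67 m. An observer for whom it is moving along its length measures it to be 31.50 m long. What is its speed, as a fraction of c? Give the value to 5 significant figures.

γ = L₀/L = 52.67/31.50 = 1.672063
β = √(1 − 1/γ²) = 0.80145

β ≈ 0.80145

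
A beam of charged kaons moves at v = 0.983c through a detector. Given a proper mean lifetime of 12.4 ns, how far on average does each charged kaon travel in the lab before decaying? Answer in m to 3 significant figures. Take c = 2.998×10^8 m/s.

γ = 1/√(1 − 0.983²) = 5.4465
Dilated lifetime: Δt = γτ₀ = 5.4465 × 12.4 ns = 67.536 ns
d = vΔt = 0.983c × 67.536 ns = 2.9470×10^8 m/s × 6.7536×10^-8 s = 19.9 m

d ≈ 19.9 m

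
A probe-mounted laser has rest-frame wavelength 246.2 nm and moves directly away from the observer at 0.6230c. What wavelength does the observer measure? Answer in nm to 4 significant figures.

Relativistic Doppler: λ_obs = λ_src √((1+β)/(1−β))
= 246.2 × √(1.62300/0.377000) = 246.2 × 2.07486 = 510.8 nm

λ_obs ≈ 510.8 nm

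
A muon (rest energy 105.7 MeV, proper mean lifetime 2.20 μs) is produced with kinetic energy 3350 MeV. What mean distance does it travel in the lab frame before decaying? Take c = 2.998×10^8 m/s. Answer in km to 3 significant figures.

γ = 1 + K/(m₀c²) = 1 + 3350/105.7 = 32.693
β = √(1 − 1/γ²) = 0.99953
Dilated lifetime: γτ₀ = 32.693 × 2.20 μs = 71.926 μs
d = βc·γτ₀ = 0.99953 × (2.998×10^8 m/s) × 7.1926×10^-5 s = 21.6 km

d ≈ 21.6 km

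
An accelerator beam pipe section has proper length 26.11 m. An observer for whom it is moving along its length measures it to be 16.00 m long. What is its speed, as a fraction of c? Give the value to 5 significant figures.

β ≈ 0.79024

γ = L₀/L = 26.11/16.00 = 1.631875
β = √(1 − 1/γ²) = 0.79024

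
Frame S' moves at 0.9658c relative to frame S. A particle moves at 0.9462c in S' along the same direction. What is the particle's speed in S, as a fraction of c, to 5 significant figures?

Relativistic velocity addition: u = (u' + v)/(1 + u'v/c²)
= (0.9462 + 0.9658)/(1 + 0.9462×0.9658) = 1.9120/1.913840 = 0.99904

u ≈ 0.99904c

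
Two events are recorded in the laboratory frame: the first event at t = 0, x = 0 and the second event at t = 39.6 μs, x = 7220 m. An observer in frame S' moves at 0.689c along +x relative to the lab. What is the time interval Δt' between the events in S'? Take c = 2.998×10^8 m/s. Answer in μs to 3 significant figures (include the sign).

Δt' ≈ 31.7 μs

γ = 1/√(1 − 0.689²) = 1.3798
Δt' = γ(Δt − vΔx/c²) = 1.3798 × (39.6 μs − 0.689×7220 m / (2.998×10^8 m/s))
= 1.3798 × (23.007 μs) = 31.7 μs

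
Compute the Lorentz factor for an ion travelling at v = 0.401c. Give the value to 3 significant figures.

γ = 1/√(1 − β²) = 1/√(1 − 0.401²) = 1/√(0.83920) = 1.09

γ ≈ 1.09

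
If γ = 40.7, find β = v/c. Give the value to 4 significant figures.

β = √(1 − 1/γ²) = √(1 − 1/40.7²) = √(0.999396) = 0.9997

β ≈ 0.9997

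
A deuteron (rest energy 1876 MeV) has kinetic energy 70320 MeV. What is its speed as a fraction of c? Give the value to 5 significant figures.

β ≈ 0.99966

γ = 1 + K/(m₀c²) = 1 + 70320/1876 = 38.48401
β = √(1 − 1/γ²) = 0.99966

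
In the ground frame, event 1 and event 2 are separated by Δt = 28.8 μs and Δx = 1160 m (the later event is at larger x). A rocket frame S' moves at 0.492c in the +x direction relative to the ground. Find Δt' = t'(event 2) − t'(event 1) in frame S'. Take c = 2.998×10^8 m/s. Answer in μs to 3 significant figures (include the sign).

γ = 1/√(1 − 0.492²) = 1.1486
Δt' = γ(Δt − vΔx/c²) = 1.1486 × (28.8 μs − 0.492×1160 m / (2.998×10^8 m/s))
= 1.1486 × (26.896 μs) = 30.9 μs

Δt' ≈ 30.9 μs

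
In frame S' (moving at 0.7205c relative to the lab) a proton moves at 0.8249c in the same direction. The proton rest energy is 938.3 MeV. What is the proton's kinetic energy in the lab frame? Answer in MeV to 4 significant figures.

u_lab = (0.8249 + 0.7205)/(1 + 0.8249×0.7205) = 0.9693036
γ = 1/√(1 − 0.9693036²) = 4.06724
K = (γ − 1)m₀c² = (4.06724 − 1) × 938.3 = 3.06724 × 938.3 = 2878 MeV

K ≈ 2878 MeV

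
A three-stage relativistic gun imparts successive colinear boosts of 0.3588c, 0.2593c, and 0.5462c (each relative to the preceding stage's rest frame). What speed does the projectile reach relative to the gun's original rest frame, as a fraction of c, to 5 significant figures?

Compose boost 2: (0.2593 + 0.3588)/(1 + 0.2593×0.3588) = 0.61810/1.093037 = 0.5654887
Compose boost 3: (0.5462 + 0.5654887)/(1 + 0.5462×0.5654887) = 1.111689/1.308870 = 0.84935

u ≈ 0.84935c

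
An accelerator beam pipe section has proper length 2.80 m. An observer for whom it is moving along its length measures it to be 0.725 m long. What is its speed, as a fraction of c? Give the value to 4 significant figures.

β ≈ 0.9659

γ = L₀/L = 2.80/0.725 = 3.86207
β = √(1 − 1/γ²) = 0.9659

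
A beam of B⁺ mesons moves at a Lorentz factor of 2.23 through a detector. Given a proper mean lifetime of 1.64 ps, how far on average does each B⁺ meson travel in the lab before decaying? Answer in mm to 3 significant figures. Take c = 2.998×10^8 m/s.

d ≈ 0.980 mm

β = √(1 − 1/γ²) = √(1 − 1/2.23²) = 0.89382
Dilated lifetime: Δt = γτ₀ = 2.23 × 1.64 ps = 3.6572 ps
d = vΔt = 0.89382c × 3.6572 ps = 2.6797×10^8 m/s × 3.6572×10^-12 s = 0.980 mm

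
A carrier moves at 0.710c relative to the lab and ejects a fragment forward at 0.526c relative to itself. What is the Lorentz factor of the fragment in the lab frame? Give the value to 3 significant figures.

γ ≈ 2.29

u_lab = (0.526 + 0.710)/(1 + 0.526×0.710) = 1.236/1.37346 = 0.899917
γ = 1/√(1 − 0.899917²) = 2.29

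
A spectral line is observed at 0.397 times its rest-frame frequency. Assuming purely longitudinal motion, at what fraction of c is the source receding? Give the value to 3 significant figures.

f_obs/f_src = √((1−β)/(1+β)) = 0.397  ⇒  (1−β)/(1+β) = 0.15761
β = |1 − D²|/(1 + D²) = |1 − 0.15761|/(1 + 0.15761) = 0.728

β ≈ 0.728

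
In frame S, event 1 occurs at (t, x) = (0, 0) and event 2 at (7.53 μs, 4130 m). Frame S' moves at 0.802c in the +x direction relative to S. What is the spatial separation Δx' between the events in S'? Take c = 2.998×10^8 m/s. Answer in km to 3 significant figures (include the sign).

Δx' ≈ 3.88 km

γ = 1/√(1 − 0.802²) = 1.6741
Δx' = γ(Δx − vΔt) = 1.6741 × (4130 m − 0.802×(2.998×10^8 m/s)×7.53×10^-6 s)
= 1.6741 × (2319.5 m) = 3.88 km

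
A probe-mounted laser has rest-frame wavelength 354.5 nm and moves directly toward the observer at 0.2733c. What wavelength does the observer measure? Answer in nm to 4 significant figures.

Relativistic Doppler: λ_obs = λ_src √((1−β)/(1+β))
= 354.5 × √(0.726700/1.27330) = 354.5 × 0.755461 = 267.8 nm

λ_obs ≈ 267.8 nm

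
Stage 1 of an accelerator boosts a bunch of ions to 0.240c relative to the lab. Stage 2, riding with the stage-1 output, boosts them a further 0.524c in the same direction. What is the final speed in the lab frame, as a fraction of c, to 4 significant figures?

Compose boost 2: (0.524 + 0.240)/(1 + 0.524×0.240) = 0.7640/1.12576 = 0.6787

u ≈ 0.6787c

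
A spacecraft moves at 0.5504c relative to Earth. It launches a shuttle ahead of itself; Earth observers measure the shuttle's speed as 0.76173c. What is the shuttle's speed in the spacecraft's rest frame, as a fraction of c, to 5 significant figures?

Inverse velocity addition: u' = (u − v)/(1 − uv/c²)
= (0.76173 − 0.5504)/(1 − 0.76173×0.5504) = 0.21133/0.5807438 = 0.36390

u' ≈ 0.36390c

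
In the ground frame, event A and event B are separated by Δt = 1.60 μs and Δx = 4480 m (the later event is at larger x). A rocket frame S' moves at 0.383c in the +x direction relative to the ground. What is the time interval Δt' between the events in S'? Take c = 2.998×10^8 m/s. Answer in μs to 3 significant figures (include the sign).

Δt' ≈ -4.46 μs

γ = 1/√(1 − 0.383²) = 1.0825
Δt' = γ(Δt − vΔx/c²) = 1.0825 × (1.60 μs − 0.383×4480 m / (2.998×10^8 m/s))
= 1.0825 × (-4.1233 μs) = -4.46 μs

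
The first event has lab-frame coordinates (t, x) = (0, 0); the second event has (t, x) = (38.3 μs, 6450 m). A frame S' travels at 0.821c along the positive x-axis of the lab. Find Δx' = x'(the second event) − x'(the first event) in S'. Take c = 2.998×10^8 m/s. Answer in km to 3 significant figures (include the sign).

γ = 1/√(1 − 0.821²) = 1.7515
Δx' = γ(Δx − vΔt) = 1.7515 × (6450 m − 0.821×(2.998×10^8 m/s)×38.3×10^-6 s)
= 1.7515 × (-2977.0 m) = -5.21 km

Δx' ≈ -5.21 km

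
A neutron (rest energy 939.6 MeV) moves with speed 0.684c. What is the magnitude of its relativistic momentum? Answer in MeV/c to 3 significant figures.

p ≈ 881 MeV/c

γ = 1/√(1 − 0.684²) = 1.3708
p = γβm₀c = 1.3708 × 0.684 × 939.6 MeV/c = 881 MeV/c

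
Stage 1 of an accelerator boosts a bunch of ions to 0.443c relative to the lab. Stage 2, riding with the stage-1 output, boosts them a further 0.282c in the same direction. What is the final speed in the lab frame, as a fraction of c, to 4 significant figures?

u ≈ 0.6445c

Compose boost 2: (0.282 + 0.443)/(1 + 0.282×0.443) = 0.7250/1.12493 = 0.6445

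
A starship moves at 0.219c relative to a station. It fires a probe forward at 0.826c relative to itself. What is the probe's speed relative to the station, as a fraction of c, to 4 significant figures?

Relativistic velocity addition: u = (u' + v)/(1 + u'v/c²)
= (0.826 + 0.219)/(1 + 0.826×0.219) = 1.045/1.18089 = 0.8849

u ≈ 0.8849c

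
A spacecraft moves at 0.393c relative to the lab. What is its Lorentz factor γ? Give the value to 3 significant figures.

γ ≈ 1.09

γ = 1/√(1 − β²) = 1/√(1 − 0.393²) = 1/√(0.84555) = 1.09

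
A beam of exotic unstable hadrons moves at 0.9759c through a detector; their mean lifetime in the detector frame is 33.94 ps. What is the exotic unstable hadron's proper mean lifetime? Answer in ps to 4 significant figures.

τ₀ ≈ 7.406 ps

γ = 1/√(1 − 0.9759²) = 4.58257
Proper time: τ₀ = Δt/γ = 33.94/4.58257 = 7.406 ps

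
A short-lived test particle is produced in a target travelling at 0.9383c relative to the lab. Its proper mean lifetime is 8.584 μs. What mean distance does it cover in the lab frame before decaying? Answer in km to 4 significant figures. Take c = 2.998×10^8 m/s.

γ = 1/√(1 − 0.9383²) = 2.89166
Dilated lifetime: Δt = γτ₀ = 2.89166 × 8.584 μs = 24.8220 μs
d = vΔt = 0.9383c × 24.8220 μs = 2.81302×10^8 m/s × 2.48220×10^-5 s = 6.982 km

d ≈ 6.982 km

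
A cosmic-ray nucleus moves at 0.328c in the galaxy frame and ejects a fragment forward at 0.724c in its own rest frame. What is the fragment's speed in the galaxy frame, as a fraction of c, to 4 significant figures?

u ≈ 0.8501c

Compose boost 2: (0.724 + 0.328)/(1 + 0.724×0.328) = 1.052/1.23747 = 0.8501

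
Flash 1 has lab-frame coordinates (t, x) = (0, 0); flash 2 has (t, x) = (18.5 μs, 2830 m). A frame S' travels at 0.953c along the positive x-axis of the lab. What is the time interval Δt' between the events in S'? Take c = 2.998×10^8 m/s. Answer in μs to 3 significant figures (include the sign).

γ = 1/√(1 − 0.953²) = 3.3007
Δt' = γ(Δt − vΔx/c²) = 3.3007 × (18.5 μs − 0.953×2830 m / (2.998×10^8 m/s))
= 3.3007 × (9.5040 μs) = 31.4 μs

Δt' ≈ 31.4 μs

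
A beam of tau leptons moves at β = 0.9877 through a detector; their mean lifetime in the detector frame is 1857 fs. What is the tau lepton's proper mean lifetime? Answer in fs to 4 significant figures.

γ = 1/√(1 − 0.9877²) = 6.39546
Proper time: τ₀ = Δt/γ = 1857/6.39546 = 290.4 fs

τ₀ ≈ 290.4 fs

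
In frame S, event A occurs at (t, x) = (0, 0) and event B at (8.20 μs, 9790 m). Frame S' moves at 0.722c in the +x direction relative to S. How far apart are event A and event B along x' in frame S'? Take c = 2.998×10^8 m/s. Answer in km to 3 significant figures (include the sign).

γ = 1/√(1 − 0.722²) = 1.4453
Δx' = γ(Δx − vΔt) = 1.4453 × (9790 m − 0.722×(2.998×10^8 m/s)×8.20×10^-6 s)
= 1.4453 × (8015.1 m) = 11.6 km

Δx' ≈ 11.6 km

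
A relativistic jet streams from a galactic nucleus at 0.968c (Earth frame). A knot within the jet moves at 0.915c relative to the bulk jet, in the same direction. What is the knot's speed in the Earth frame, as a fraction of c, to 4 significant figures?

Relativistic velocity addition: u = (u' + v)/(1 + u'v/c²)
= (0.915 + 0.968)/(1 + 0.915×0.968) = 1.883/1.88572 = 0.9986

u ≈ 0.9986c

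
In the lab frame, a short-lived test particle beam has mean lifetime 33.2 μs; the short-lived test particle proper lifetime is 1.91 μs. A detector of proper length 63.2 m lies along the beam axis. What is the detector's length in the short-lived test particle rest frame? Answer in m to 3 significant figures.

L ≈ 3.64 m

Time dilation ⇒ γ = Δt/τ₀ = 33.2/1.91 = 17.382
Length contraction: L = L₀/γ = 63.2/17.382 = 3.64 m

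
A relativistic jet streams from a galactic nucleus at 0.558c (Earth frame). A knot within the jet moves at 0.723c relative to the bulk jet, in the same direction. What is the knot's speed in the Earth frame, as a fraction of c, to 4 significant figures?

u ≈ 0.9128c

Relativistic velocity addition: u = (u' + v)/(1 + u'v/c²)
= (0.723 + 0.558)/(1 + 0.723×0.558) = 1.281/1.40343 = 0.9128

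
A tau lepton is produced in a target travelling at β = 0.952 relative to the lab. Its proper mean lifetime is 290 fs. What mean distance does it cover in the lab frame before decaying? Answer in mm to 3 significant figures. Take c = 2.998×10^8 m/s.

γ = 1/√(1 − 0.952²) = 3.2669
Dilated lifetime: Δt = γτ₀ = 3.2669 × 290 fs = 947.41 fs
d = vΔt = 0.952c × 947.41 fs = 2.8541×10^8 m/s × 9.4741×10^-13 s = 0.270 mm

d ≈ 0.270 mm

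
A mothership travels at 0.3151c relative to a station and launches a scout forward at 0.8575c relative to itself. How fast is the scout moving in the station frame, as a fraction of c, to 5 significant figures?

Compose boost 2: (0.8575 + 0.3151)/(1 + 0.8575×0.3151) = 1.1726/1.270198 = 0.92316

u ≈ 0.92316c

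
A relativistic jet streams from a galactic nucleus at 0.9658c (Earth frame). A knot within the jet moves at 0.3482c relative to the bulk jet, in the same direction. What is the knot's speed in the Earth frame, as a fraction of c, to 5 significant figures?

Relativistic velocity addition: u = (u' + v)/(1 + u'v/c²)
= (0.3482 + 0.9658)/(1 + 0.3482×0.9658) = 1.3140/1.336292 = 0.98332

u ≈ 0.98332c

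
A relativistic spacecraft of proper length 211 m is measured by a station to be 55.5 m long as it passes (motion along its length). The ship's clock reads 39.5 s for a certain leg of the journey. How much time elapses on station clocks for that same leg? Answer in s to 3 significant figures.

Length contraction ⇒ γ = L₀/L = 211/55.5 = 3.8018
Time dilation: Δt = γτ₀ = 3.8018 × 39.5 s = 150 s

Δt ≈ 150 s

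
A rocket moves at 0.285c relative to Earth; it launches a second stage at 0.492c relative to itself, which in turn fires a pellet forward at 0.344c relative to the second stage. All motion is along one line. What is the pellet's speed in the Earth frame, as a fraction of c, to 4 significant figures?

u ≈ 0.8307c

Compose boost 2: (0.492 + 0.285)/(1 + 0.492×0.285) = 0.7770/1.14022 = 0.681447
Compose boost 3: (0.344 + 0.681447)/(1 + 0.344×0.681447) = 1.02545/1.23442 = 0.8307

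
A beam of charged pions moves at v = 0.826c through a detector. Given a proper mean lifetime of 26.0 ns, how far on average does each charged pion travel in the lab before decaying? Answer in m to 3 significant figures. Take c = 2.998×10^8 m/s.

d ≈ 11.4 m

γ = 1/√(1 − 0.826²) = 1.7741
Dilated lifetime: Δt = γτ₀ = 1.7741 × 26.0 ns = 46.126 ns
d = vΔt = 0.826c × 46.126 ns = 2.4763×10^8 m/s × 4.6126×10^-8 s = 11.4 m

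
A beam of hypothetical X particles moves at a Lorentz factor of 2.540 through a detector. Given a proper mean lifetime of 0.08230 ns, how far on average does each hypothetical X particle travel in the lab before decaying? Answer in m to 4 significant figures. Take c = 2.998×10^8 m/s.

d ≈ 0.05761 m

β = √(1 − 1/γ²) = √(1 − 1/2.540²) = 0.919239
Dilated lifetime: Δt = γτ₀ = 2.540 × 0.08230 ns = 0.209042 ns
d = vΔt = 0.919239c × 0.209042 ns = 2.75588×10^8 m/s × 2.09042×10^-10 s = 0.05761 m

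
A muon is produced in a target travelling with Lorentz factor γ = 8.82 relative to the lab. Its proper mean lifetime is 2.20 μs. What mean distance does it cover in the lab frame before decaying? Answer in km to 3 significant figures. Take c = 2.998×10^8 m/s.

d ≈ 5.78 km

β = √(1 − 1/γ²) = √(1 − 1/8.82²) = 0.99355
Dilated lifetime: Δt = γτ₀ = 8.82 × 2.20 μs = 19.404 μs
d = vΔt = 0.99355c × 19.404 μs = 2.9787×10^8 m/s × 1.9404×10^-5 s = 5.78 km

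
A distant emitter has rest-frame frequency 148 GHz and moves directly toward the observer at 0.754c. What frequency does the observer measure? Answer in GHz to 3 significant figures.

Relativistic Doppler: f_obs = f_src √((1+β)/(1−β))
= 148 × √(1.7540/0.24600) = 148 × 2.6702 = 395 GHz

f_obs ≈ 395 GHz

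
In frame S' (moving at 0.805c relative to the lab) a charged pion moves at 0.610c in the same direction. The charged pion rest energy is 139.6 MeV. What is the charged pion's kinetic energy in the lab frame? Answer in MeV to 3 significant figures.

K ≈ 303 MeV

u_lab = (0.610 + 0.805)/(1 + 0.610×0.805) = 0.948996
γ = 1/√(1 − 0.948996²) = 3.1717
K = (γ − 1)m₀c² = (3.1717 − 1) × 139.6 = 2.1717 × 139.6 = 303 MeV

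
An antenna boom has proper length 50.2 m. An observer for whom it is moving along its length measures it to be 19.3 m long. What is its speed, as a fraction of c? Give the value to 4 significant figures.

γ = L₀/L = 50.2/19.3 = 2.60104
β = √(1 − 1/γ²) = 0.9231

β ≈ 0.9231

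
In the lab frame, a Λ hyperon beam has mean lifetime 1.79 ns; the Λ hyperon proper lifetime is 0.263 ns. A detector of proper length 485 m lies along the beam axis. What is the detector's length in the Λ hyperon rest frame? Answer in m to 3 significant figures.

Time dilation ⇒ γ = Δt/τ₀ = 1.79/0.263 = 6.8061
Length contraction: L = L₀/γ = 485/6.8061 = 71.3 m

L ≈ 71.3 m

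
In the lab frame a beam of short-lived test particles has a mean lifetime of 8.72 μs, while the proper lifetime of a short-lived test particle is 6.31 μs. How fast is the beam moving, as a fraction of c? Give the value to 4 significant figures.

γ = Δt/τ₀ = 8.72/6.31 = 1.38193
β = √(1 − 1/γ²) = √(1 − 1/1.38193²) = 0.6902

β ≈ 0.6902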